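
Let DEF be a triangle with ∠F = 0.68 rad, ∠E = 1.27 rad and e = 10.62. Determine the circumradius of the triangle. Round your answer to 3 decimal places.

R ≈ 5.560

The third angle is ∠D = π − ∠E − ∠F = 1.192 rad.
Law of sines: d = e·sin D/sin E ≈ 10.329.
Law of sines: f = e·sin F/sin E ≈ 6.9917.
Circumradius = e/(2 sin E) ≈ 5.5596.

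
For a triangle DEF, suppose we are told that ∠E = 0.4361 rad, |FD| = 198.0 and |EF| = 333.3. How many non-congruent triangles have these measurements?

|EF|·sin E = 333.3·sin(0.4361 rad) ≈ 140.8.
Since |EF| sin E < |FD| < |EF| (140.8 < 198.0 < 333.3), two triangles exist.

2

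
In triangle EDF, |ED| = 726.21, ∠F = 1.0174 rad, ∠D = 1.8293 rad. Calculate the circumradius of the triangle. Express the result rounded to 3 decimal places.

426.809

The third angle is ∠E = π − ∠D − ∠F = 0.2949 rad.
Law of sines: |DF| = |ED|·sin E/sin F ≈ 248.09.
Law of sines: |FE| = |ED|·sin D/sin F ≈ 825.25.
Circumradius = |ED|/(2 sin F) ≈ 426.81.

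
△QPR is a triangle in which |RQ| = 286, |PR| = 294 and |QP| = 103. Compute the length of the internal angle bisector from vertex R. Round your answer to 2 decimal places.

By the law of cosines, cos R = (|PR|² + |RQ|² − |QP|²) / (2·|PR|·|RQ|) ≈ 0.93729, so ∠R ≈ 20.40°.
The bisector from R has length 2·|PR|·|RQ|·cos(∠R/2)/(|PR|+|RQ|) ≈ 285.36.

t_R ≈ 285.36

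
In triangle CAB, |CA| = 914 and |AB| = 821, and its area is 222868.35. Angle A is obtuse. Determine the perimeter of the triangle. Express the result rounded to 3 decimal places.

3383.261

From area = ½·|CA|·|AB|·sin A, we get sin A = 2·area/(|CA|·|AB|) ≈ 0.59400.
Taking the obtuse solution, ∠A ≈ 143.56°.
Law of cosines then gives |BC| ≈ 1648.3.
Perimeter = 821 + 1648.3 + 914 = 3383.3.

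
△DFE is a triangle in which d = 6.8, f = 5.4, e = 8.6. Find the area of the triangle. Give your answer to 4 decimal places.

area ≈ 18.3565

Semiperimeter s = (6.8 + 5.4 + 8.6)/2 = 10.4.
Heron's formula: area = √(10.4·3.6·5·1.8) ≈ 18.356.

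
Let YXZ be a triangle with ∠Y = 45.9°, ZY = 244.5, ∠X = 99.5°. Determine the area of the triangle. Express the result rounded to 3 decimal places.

The third angle is ∠Z = 180° − ∠Y − ∠X = 34.60°.
Law of sines: XZ = ZY·sin Y/sin X ≈ 178.02.
Law of sines: YX = ZY·sin Z/sin X ≈ 140.77.
Area = ½·ZY·XZ·sin Z ≈ 12358.

12358.186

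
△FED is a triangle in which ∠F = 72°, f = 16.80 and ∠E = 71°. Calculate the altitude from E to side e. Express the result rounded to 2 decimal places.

The third angle is ∠D = 180° − ∠F − ∠E = 37.00°.
Law of sines: e = f·sin E/sin F ≈ 16.702.
Law of sines: d = f·sin D/sin F ≈ 10.631.
Area = ½·f·e·sin D ≈ 84.434.
The altitude from E has length 2·area/e ≈ 10.11.

h_E ≈ 10.11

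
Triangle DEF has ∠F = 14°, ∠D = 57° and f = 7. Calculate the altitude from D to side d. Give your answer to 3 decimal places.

The third angle is ∠E = 180° − ∠F − ∠D = 109.00°.
Law of sines: d = f·sin D/sin F ≈ 24.267.
Law of sines: e = f·sin E/sin F ≈ 27.359.
Area = ½·f·d·sin E ≈ 80.307.
The altitude from D has length 2·area/d ≈ 6.6186.

h_D ≈ 6.619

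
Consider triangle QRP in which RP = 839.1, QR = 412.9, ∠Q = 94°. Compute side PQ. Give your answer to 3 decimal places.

702.246

Law of sines: sin P = QR·sin Q/RP ≈ 0.49088.
Since RP ≥ QR, only the acute value applies: ∠P ≈ 29.40°.
Then ∠R = 180° − ∠Q − ∠P ≈ 56.60°.
Law of sines gives PQ = RP·sin R/sin Q ≈ 702.25.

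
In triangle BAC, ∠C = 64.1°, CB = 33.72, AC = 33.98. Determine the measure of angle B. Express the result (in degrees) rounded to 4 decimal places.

58.3015

By the law of cosines, BA² = AC² + CB² − 2·AC·CB·cos C = 1290.7, so BA ≈ 35.926.
Law of cosines again: cos B = (CB² + BA² − AC²)/(2·CB·BA) ≈ 0.52545, so ∠B ≈ 58.30°.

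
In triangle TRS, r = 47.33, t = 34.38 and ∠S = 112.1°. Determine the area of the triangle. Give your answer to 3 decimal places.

Area = ½·t·r·sin S ≈ 753.83.

area ≈ 753.826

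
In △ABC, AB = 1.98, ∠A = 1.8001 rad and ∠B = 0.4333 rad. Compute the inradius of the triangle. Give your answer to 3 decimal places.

r ≈ 0.371

The third angle is ∠C = π − ∠A − ∠B = 0.9082 rad.
Law of sines: BC = AB·sin A/sin C ≈ 2.4457.
Law of sines: CA = AB·sin B/sin C ≈ 1.0545.
Area = ½·AB·BC·sin B ≈ 1.0166.
Semiperimeter s = (2.4457+1.0545+1.98)/2 = 2.7401.
Inradius = area/s = 1.0166/2.7401 ≈ 0.37101.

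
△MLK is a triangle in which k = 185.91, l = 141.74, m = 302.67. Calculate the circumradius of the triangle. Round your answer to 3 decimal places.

By the law of cosines, cos M = (l² + k² − m²) / (2·l·k) ≈ -0.70124, so ∠M ≈ 134.53°.
Circumradius = m/(2 sin M) ≈ 212.27.

R ≈ 212.272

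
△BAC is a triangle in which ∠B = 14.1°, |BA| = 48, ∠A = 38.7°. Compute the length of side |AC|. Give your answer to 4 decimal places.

The third angle is ∠C = 180° − ∠B − ∠A = 127.20°.
Law of sines: |AC| = |BA|·sin B/sin C ≈ 14.681.

14.6806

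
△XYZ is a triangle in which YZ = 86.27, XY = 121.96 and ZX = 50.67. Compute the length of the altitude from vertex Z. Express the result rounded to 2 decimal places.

29.78

Semiperimeter s = (86.27 + 50.67 + 121.96)/2 = 129.45.
Heron's formula: area = √(129.45·43.18·78.78·7.49) ≈ 1816.1.
The altitude from Z has length 2·area/XY ≈ 29.782.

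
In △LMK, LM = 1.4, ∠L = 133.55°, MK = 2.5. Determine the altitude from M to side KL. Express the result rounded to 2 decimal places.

h_M ≈ 1.01

Law of sines: sin K = LM·sin L/MK ≈ 0.40587.
Since MK ≥ LM, only the acute value applies: ∠K ≈ 23.95°.
Then ∠M = 180° − ∠L − ∠K ≈ 22.50°.
Law of sines gives KL = MK·sin M/sin L ≈ 1.3202.
Area = ½·MK·LM·sin M ≈ 0.66981.
The altitude from M has length 2·area/KL ≈ 1.0147.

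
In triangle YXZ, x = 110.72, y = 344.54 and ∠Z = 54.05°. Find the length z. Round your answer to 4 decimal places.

293.5568

By the law of cosines, z² = y² + x² − 2·y·x·cos Z = 86176, so z ≈ 293.56.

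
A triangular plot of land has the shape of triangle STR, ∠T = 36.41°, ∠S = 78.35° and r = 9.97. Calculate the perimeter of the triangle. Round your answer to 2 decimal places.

The third angle is ∠R = 180° − ∠S − ∠T = 65.24°.
Law of sines: s = r·sin S/sin R ≈ 10.753.
Law of sines: t = r·sin T/sin R ≈ 6.5169.
Semiperimeter p = (10.753+6.5169+9.97)/2 = 13.62.
Perimeter = 10.753 + 6.5169 + 9.97 = 27.24.

27.24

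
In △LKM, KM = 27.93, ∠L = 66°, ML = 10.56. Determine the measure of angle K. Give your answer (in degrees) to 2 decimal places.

∠K ≈ 20.21°

Law of sines: sin K = ML·sin L/KM ≈ 0.34540.
Since KM ≥ ML, only the acute value applies: ∠K ≈ 20.21°.
Then ∠M = 180° − ∠L − ∠K ≈ 93.79°.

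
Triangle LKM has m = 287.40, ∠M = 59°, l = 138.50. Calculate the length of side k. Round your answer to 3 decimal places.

Law of sines: sin L = l·sin M/m ≈ 0.41307.
Since m ≥ l, only the acute value applies: ∠L ≈ 24.40°.
Then ∠K = 180° − ∠M − ∠L ≈ 96.60°.
Law of sines gives k = m·sin K/sin M ≈ 333.07.

333.067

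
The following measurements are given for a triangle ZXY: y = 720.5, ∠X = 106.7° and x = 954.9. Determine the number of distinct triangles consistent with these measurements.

y·sin X = 720.5·sin(106.7°) ≈ 690.1.
Since ∠X is not acute, a triangle exists only if x > y; here x > y, so there is exactly one triangle.

1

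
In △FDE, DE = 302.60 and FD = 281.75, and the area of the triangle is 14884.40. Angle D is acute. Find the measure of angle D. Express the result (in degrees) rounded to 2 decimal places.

20.44

From area = ½·FD·DE·sin D, we get sin D = 2·area/(FD·DE) ≈ 0.34916.
Taking the acute solution, ∠D ≈ 20.44°.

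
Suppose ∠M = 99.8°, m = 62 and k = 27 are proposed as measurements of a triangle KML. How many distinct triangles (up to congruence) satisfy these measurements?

1

k·sin M = 27·sin(99.8°) ≈ 26.61.
Since ∠M is not acute, a triangle exists only if m > k; here m > k, so there is exactly one triangle.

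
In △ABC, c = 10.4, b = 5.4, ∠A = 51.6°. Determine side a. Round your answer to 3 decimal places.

By the law of cosines, a² = b² + c² − 2·b·c·cos A = 67.553, so a ≈ 8.219.

8.219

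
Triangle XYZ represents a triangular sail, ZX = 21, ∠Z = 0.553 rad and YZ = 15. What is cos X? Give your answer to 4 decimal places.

cos X ≈ 0.7226

By the law of cosines, XY² = YZ² + ZX² − 2·YZ·ZX·cos Z = 129.9, so XY ≈ 11.397.
Law of cosines again: cos X = (ZX² + XY² − YZ²)/(2·ZX·XY) ≈ 0.72260, so ∠X ≈ 0.763 rad.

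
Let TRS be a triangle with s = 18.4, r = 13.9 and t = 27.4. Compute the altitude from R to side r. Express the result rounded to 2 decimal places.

h_R ≈ 16.63

Semiperimeter p = (27.4 + 13.9 + 18.4)/2 = 29.85.
Heron's formula: area = √(29.85·2.45·15.95·11.45) ≈ 115.57.
The altitude from R has length 2·area/r ≈ 16.629.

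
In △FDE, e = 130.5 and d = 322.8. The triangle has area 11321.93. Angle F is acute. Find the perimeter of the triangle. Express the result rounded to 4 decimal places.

From area = ½·d·e·sin F, we get sin F = 2·area/(d·e) ≈ 0.53753.
Taking the acute solution, ∠F ≈ 32.52°.
Law of cosines then gives f ≈ 224.02.
Perimeter = 224.02 + 322.8 + 130.5 = 677.32.

677.3230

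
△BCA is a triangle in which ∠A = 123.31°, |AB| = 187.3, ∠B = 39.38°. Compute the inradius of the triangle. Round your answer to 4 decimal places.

The third angle is ∠C = 180° − ∠A − ∠B = 17.31°.
Law of sines: |CA| = |AB|·sin B/sin C ≈ 399.39.
Law of sines: |BC| = |AB|·sin A/sin C ≈ 526.07.
Area = ½·|AB|·|CA|·sin A ≈ 31258.
Semiperimeter s = (399.39+187.3+526.07)/2 = 556.38.
Inradius = area/s = 31258/556.38 ≈ 56.181.

r ≈ 56.1807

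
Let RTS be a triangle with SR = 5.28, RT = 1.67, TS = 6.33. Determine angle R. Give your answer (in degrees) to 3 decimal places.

122.216

By the law of cosines, cos R = (SR² + RT² − TS²) / (2·SR·RT) ≈ -0.53312, so ∠R ≈ 122.22°.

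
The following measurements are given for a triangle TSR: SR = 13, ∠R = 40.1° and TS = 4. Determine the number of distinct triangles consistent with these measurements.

0

SR·sin R = 13·sin(40.1°) ≈ 8.374.
Since TS = 4 < 8.374 = SR sin R, no triangle exists.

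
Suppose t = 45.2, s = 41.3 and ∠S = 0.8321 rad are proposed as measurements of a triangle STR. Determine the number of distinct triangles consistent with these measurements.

t·sin S = 45.2·sin(0.8321 rad) ≈ 33.42.
Since t sin S < s < t (33.42 < 41.3 < 45.2), two triangles exist.

2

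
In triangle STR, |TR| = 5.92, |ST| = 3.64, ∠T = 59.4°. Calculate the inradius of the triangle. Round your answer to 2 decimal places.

By the law of cosines, |RS|² = |ST|² + |TR|² − 2·|ST|·|TR|·cos T = 26.358, so |RS| ≈ 5.134.
Area = ½·|ST|·|TR|·sin T ≈ 9.274.
Semiperimeter s = (5.92+5.134+3.64)/2 = 7.347.
Inradius = area/s = 9.274/7.347 ≈ 1.2623.

r ≈ 1.26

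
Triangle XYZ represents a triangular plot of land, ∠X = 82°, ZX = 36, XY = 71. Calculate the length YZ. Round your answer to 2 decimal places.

By the law of cosines, YZ² = ZX² + XY² − 2·ZX·XY·cos X = 5625.5, so YZ ≈ 75.004.

75.00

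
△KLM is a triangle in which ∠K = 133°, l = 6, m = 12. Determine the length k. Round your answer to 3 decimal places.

By the law of cosines, k² = l² + m² − 2·l·m·cos K = 278.21, so k ≈ 16.68.

16.680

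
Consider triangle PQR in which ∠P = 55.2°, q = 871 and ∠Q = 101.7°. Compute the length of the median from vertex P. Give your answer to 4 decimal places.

The third angle is ∠R = 180° − ∠P − ∠Q = 23.10°.
Law of sines: p = q·sin P/sin Q ≈ 730.4.
Law of sines: r = q·sin R/sin Q ≈ 348.98.
Median from P: ½√(2·q² + 2·r² − p²) ≈ 553.93.

553.9341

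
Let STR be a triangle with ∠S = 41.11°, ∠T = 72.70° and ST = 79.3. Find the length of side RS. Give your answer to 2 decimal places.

The third angle is ∠R = 180° − ∠S − ∠T = 66.19°.
Law of sines: RS = ST·sin T/sin R ≈ 82.756.

82.76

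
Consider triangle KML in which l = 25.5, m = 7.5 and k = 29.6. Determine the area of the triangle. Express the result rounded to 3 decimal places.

area ≈ 85.704

Semiperimeter s = (29.6 + 7.5 + 25.5)/2 = 31.3.
Heron's formula: area = √(31.3·1.7·23.8·5.8) ≈ 85.704.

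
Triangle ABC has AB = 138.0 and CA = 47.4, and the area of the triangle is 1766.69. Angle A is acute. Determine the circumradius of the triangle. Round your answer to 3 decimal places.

R ≈ 93.855

From area = ½·CA·AB·sin A, we get sin A = 2·area/(CA·AB) ≈ 0.54017.
Taking the acute solution, ∠A ≈ 32.70°.
Law of cosines then gives BC ≈ 101.4.
Circumradius = BC/(2 sin A) ≈ 93.855.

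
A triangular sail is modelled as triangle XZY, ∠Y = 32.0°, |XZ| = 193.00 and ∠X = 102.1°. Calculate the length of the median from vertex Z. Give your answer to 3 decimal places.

The third angle is ∠Z = 180° − ∠Y − ∠X = 45.90°.
Law of sines: |ZY| = |XZ|·sin X/sin Y ≈ 356.11.
Law of sines: |YX| = |XZ|·sin Z/sin Y ≈ 261.55.
Median from Z: ½√(2·|XZ|² + 2·|ZY|² − |YX|²) ≈ 254.82.

254.817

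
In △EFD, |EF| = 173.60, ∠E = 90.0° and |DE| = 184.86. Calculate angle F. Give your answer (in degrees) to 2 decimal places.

By the law of cosines, |FD|² = |DE|² + |EF|² − 2·|DE|·|EF|·cos E = 64310, so |FD| ≈ 253.59.
Law of cosines again: cos F = (|EF|² + |FD|² − |DE|²)/(2·|EF|·|FD|) ≈ 0.68456, so ∠F ≈ 46.80°.

∠F ≈ 46.80°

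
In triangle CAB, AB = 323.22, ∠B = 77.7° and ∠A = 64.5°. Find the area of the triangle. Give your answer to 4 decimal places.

area ≈ 75157.9468

The third angle is ∠C = 180° − ∠A − ∠B = 37.80°.
Law of sines: BC = AB·sin A/sin C ≈ 475.98.
Law of sines: CA = AB·sin B/sin C ≈ 515.25.
Area = ½·AB·BC·sin B ≈ 75158.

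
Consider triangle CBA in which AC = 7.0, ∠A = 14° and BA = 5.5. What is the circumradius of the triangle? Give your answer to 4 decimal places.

By the law of cosines, CB² = BA² + AC² − 2·BA·AC·cos A = 4.5372, so CB ≈ 2.1301.
Area = ½·BA·AC·sin A ≈ 4.657.
Circumradius = CB/(2 sin A) ≈ 4.4024.

4.4024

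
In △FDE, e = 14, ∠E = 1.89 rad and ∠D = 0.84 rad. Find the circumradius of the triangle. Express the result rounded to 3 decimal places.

7.372

The third angle is ∠F = π − ∠D − ∠E = 0.412 rad.
Law of sines: f = e·sin F/sin E ≈ 5.899.
Law of sines: d = e·sin D/sin E ≈ 10.98.
Circumradius = e/(2 sin E) ≈ 7.3724.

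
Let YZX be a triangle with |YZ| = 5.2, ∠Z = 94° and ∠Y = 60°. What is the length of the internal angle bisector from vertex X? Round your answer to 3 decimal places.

10.716

The third angle is ∠X = 180° − ∠Y − ∠Z = 26.00°.
Law of sines: |ZX| = |YZ|·sin Y/sin X ≈ 10.273.
Law of sines: |XY| = |YZ|·sin Z/sin X ≈ 11.833.
The bisector from X has length 2·|ZX|·|XY|·cos(∠X/2)/(|ZX|+|XY|) ≈ 10.716.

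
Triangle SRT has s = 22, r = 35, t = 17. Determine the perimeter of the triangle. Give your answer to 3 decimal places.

perimeter ≈ 74.000

Perimeter = 22 + 35 + 17 = 74.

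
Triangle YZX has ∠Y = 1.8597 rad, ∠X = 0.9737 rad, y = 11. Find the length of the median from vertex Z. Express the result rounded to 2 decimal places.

The third angle is ∠Z = π − ∠X − ∠Y = 0.3082 rad.
Law of sines: z = y·sin Z/sin Y ≈ 3.481.
Law of sines: x = y·sin X/sin Y ≈ 9.49.
Median from Z: ½√(2·x² + 2·y² − z²) ≈ 10.124.

m_Z ≈ 10.12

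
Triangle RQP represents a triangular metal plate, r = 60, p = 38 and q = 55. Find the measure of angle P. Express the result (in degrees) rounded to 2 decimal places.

38.28

By the law of cosines, cos P = (r² + q² − p²) / (2·r·q) ≈ 0.78500, so ∠P ≈ 38.28°.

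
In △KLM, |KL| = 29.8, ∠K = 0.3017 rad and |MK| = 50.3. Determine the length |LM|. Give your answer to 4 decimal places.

23.5724

By the law of cosines, |LM|² = |MK|² + |KL|² − 2·|MK|·|KL|·cos K = 555.66, so |LM| ≈ 23.572.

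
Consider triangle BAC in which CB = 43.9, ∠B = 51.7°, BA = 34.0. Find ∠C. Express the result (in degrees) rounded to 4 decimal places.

∠C ≈ 49.4521°

By the law of cosines, AC² = CB² + BA² − 2·CB·BA·cos B = 1233, so AC ≈ 35.115.
Law of cosines again: cos C = (AC² + CB² − BA²)/(2·AC·CB) ≈ 0.65008, so ∠C ≈ 49.45°.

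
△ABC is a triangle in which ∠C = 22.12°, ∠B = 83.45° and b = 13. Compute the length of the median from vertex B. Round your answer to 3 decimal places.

The third angle is ∠A = 180° − ∠B − ∠C = 74.43°.
Law of sines: a = b·sin A/sin B ≈ 12.605.
Law of sines: c = b·sin C/sin B ≈ 4.9273.
Median from B: ½√(2·c² + 2·a² − b²) ≈ 7.0239.

m_B ≈ 7.024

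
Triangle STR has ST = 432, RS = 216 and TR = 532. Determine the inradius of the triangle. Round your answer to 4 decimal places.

Semiperimeter s = (532 + 216 + 432)/2 = 590.
Heron's formula: area = √(590·58·374·158) ≈ 44968.
Inradius = area/s = 44968/590 ≈ 76.217.

r ≈ 76.2171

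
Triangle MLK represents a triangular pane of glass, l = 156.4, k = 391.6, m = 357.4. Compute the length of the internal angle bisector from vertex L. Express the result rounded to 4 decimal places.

t_L ≈ 365.8625

By the law of cosines, cos L = (k² + m² − l²) / (2·k·m) ≈ 0.91679, so ∠L ≈ 23.54°.
The bisector from L has length 2·k·m·cos(∠L/2)/(k+m) ≈ 365.86.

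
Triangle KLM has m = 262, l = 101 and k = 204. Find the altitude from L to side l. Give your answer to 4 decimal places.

h_L ≈ 186.2170

Semiperimeter s = (204 + 101 + 262)/2 = 283.5.
Heron's formula: area = √(283.5·79.5·182.5·21.5) ≈ 9404.
The altitude from L has length 2·area/l ≈ 186.22.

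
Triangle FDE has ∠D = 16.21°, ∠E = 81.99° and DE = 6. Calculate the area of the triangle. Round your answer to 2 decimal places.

The third angle is ∠F = 180° − ∠D − ∠E = 81.80°.
Law of sines: EF = DE·sin D/sin F ≈ 1.6923.
Law of sines: FD = DE·sin E/sin F ≈ 6.0028.
Area = ½·DE·EF·sin E ≈ 5.0272.

5.03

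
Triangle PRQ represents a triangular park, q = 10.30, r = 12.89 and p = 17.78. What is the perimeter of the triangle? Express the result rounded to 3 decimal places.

Perimeter = 17.78 + 12.89 + 10.3 = 40.97.

40.970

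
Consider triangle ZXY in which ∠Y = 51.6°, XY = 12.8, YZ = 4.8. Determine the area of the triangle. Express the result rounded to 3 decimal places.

Area = ½·XY·YZ·sin Y ≈ 24.075.

area ≈ 24.075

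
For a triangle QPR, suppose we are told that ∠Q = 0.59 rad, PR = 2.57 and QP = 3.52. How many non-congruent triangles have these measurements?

QP·sin Q = 3.52·sin(0.59 rad) ≈ 1.958.
Since QP sin Q < PR < QP (1.958 < 2.57 < 3.52), two triangles exist.

2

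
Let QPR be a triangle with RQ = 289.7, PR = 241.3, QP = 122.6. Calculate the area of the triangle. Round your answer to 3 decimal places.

14549.193

Semiperimeter s = (241.3 + 289.7 + 122.6)/2 = 326.8.
Heron's formula: area = √(326.8·85.5·37.1·204.2) ≈ 14549.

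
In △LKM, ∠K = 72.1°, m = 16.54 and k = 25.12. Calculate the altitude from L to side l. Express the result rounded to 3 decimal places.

Law of sines: sin M = m·sin K/k ≈ 0.62657.
Since k ≥ m, only the acute value applies: ∠M ≈ 38.80°.
Then ∠L = 180° − ∠K − ∠M ≈ 69.10°.
Law of sines gives l = k·sin L/sin K ≈ 24.661.
Area = ½·k·m·sin L ≈ 194.08.
The altitude from L has length 2·area/l ≈ 15.739.

h_L ≈ 15.739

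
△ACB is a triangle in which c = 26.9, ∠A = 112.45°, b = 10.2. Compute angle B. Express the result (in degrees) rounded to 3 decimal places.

By the law of cosines, a² = c² + b² − 2·c·b·cos A = 1037.2, so a ≈ 32.206.
Law of cosines again: cos B = (a² + c² − b²)/(2·a·c) ≈ 0.95620, so ∠B ≈ 17.02°.

17.020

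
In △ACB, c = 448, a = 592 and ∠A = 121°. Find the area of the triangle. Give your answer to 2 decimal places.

Law of sines: sin C = c·sin A/a ≈ 0.64867.
Since a ≥ c, only the acute value applies: ∠C ≈ 40.44°.
Then ∠B = 180° − ∠A − ∠C ≈ 18.56°.
Law of sines gives b = a·sin B/sin A ≈ 219.82.
Area = ½·a·c·sin B ≈ 42206.

42206.20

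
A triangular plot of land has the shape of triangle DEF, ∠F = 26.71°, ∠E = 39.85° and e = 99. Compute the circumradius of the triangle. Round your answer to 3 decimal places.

The third angle is ∠D = 180° − ∠E − ∠F = 113.44°.
Law of sines: d = e·sin D/sin E ≈ 141.75.
Law of sines: f = e·sin F/sin E ≈ 69.444.
Circumradius = e/(2 sin E) ≈ 77.25.

R ≈ 77.250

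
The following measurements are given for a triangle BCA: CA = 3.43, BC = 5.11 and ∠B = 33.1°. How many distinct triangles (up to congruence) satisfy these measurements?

2

BC·sin B = 5.11·sin(33.1°) ≈ 2.791.
Since BC sin B < CA < BC (2.791 < 3.43 < 5.11), two triangles exist.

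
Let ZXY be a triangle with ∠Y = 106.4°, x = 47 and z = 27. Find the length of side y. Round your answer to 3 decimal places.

60.453

By the law of cosines, y² = z² + x² − 2·z·x·cos Y = 3654.6, so y ≈ 60.453.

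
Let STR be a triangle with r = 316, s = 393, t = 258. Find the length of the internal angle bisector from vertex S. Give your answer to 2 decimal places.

By the law of cosines, cos S = (t² + r² − s²) / (2·t·r) ≈ 0.07342, so ∠S ≈ 85.79°.
The bisector from S has length 2·t·r·cos(∠S/2)/(t+r) ≈ 208.11.

208.11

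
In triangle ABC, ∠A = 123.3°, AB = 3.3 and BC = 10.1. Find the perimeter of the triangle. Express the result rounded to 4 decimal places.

Law of sines: sin C = AB·sin A/BC ≈ 0.27309.
Since BC ≥ AB, only the acute value applies: ∠C ≈ 15.85°.
Then ∠B = 180° − ∠A − ∠C ≈ 40.85°.
Law of sines gives CA = BC·sin B/sin A ≈ 7.9043.
Semiperimeter s = (10.1+7.9043+3.3)/2 = 10.652.
Perimeter = 10.1 + 7.9043 + 3.3 = 21.304.

21.3043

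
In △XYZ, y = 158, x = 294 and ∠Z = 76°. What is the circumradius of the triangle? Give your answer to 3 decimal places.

By the law of cosines, z² = x² + y² − 2·x·y·cos Z = 88924, so z ≈ 298.2.
Area = ½·x·y·sin Z ≈ 22536.
Circumradius = z/(2 sin Z) ≈ 153.67.

R ≈ 153.666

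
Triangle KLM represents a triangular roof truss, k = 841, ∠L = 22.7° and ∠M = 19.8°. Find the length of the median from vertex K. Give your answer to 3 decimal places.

The third angle is ∠K = 180° − ∠L − ∠M = 137.50°.
Law of sines: l = k·sin L/sin K ≈ 480.39.
Law of sines: m = k·sin M/sin K ≈ 421.67.
Median from K: ½√(2·l² + 2·m² − k²) ≈ 165.75.

165.745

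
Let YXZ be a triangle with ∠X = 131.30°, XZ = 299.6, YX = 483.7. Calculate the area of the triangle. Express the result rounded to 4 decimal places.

Area = ½·YX·XZ·sin X ≈ 54435.

area ≈ 54435.2919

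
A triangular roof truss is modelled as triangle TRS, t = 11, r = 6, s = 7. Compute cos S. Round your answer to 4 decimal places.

0.8182

By the law of cosines, cos S = (t² + r² − s²) / (2·t·r) ≈ 0.81818, so ∠S ≈ 35.10°.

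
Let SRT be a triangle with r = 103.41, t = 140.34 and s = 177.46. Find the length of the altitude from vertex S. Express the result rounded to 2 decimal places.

81.72

Semiperimeter p = (177.46 + 103.41 + 140.34)/2 = 210.61.
Heron's formula: area = √(210.61·33.145·107.2·70.265) ≈ 7251.
The altitude from S has length 2·area/s ≈ 81.72.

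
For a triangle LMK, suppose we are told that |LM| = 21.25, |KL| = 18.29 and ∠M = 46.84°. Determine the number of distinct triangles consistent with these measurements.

2

|LM|·sin M = 21.25·sin(46.84°) ≈ 15.5.
Since |LM| sin M < |KL| < |LM| (15.5 < 18.29 < 21.25), two triangles exist.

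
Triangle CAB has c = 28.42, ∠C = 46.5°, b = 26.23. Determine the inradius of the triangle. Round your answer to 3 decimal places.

Law of sines: sin B = b·sin C/c ≈ 0.66948.
Since c ≥ b, only the acute value applies: ∠B ≈ 42.03°.
Then ∠A = 180° − ∠C − ∠B ≈ 91.47°.
Law of sines gives a = c·sin A/sin C ≈ 39.167.
Area = ½·c·b·sin A ≈ 372.61.
Semiperimeter s = (28.42+39.167+26.23)/2 = 46.908.
Inradius = area/s = 372.61/46.908 ≈ 7.9432.

r ≈ 7.943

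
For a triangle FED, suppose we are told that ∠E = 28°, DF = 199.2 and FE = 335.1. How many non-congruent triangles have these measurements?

2

FE·sin E = 335.1·sin(28°) ≈ 157.3.
Since FE sin E < DF < FE (157.3 < 199.2 < 335.1), two triangles exist.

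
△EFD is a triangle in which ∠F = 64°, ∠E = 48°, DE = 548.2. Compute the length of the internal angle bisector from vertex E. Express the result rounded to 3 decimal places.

t_E ≈ 508.592

The third angle is ∠D = 180° − ∠E − ∠F = 68.00°.
Law of sines: FD = DE·sin E/sin F ≈ 453.27.
Law of sines: EF = DE·sin D/sin F ≈ 565.52.
The bisector from E has length 2·DE·EF·cos(∠E/2)/(DE+EF) ≈ 508.59.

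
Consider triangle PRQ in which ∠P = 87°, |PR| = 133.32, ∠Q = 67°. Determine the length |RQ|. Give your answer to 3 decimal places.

144.635

The third angle is ∠R = 180° − ∠Q − ∠P = 26.00°.
Law of sines: |RQ| = |PR|·sin P/sin Q ≈ 144.64.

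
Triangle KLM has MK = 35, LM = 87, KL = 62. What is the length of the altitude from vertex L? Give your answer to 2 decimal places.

h_L ≈ 50.68

Semiperimeter s = (87 + 35 + 62)/2 = 92.
Heron's formula: area = √(92·5·57·30) ≈ 886.9.
The altitude from L has length 2·area/MK ≈ 50.68.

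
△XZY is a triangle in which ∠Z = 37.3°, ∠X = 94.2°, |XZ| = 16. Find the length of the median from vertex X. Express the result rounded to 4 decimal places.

The third angle is ∠Y = 180° − ∠X − ∠Z = 48.50°.
Law of sines: |ZY| = |XZ|·sin X/sin Y ≈ 21.306.
Law of sines: |YX| = |XZ|·sin Z/sin Y ≈ 12.946.
Median from X: ½√(2·|YX|² + 2·|XZ|² − |ZY|²) ≈ 9.9153.

m_X ≈ 9.9153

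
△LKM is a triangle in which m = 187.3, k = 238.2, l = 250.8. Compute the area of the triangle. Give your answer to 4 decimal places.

Semiperimeter s = (250.8 + 238.2 + 187.3)/2 = 338.15.
Heron's formula: area = √(338.15·87.35·99.95·150.85) ≈ 21103.

area ≈ 21103.2919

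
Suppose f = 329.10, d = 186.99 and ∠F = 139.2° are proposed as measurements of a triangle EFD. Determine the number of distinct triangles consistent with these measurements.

1

d·sin F = 186.99·sin(139.2°) ≈ 122.2.
Since ∠F is not acute, a triangle exists only if f > d; here f > d, so there is exactly one triangle.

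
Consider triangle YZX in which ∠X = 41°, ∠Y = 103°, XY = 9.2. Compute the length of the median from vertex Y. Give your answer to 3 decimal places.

The third angle is ∠Z = 180° − ∠X − ∠Y = 36.00°.
Law of sines: ZX = XY·sin Y/sin Z ≈ 15.251.
Law of sines: YZ = XY·sin X/sin Z ≈ 10.269.
Median from Y: ½√(2·XY² + 2·YZ² − ZX²) ≈ 6.0742.

6.074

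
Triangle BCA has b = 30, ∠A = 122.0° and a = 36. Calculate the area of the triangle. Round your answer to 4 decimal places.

area ≈ 121.7711

Law of sines: sin B = b·sin A/a ≈ 0.70671.
Since a ≥ b, only the acute value applies: ∠B ≈ 44.97°.
Then ∠C = 180° − ∠A − ∠B ≈ 13.03°.
Law of sines gives c = a·sin C/sin A ≈ 9.5727.
Area = ½·a·b·sin C ≈ 121.77.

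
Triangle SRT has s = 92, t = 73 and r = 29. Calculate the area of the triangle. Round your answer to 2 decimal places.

889.67

Semiperimeter p = (92 + 29 + 73)/2 = 97.
Heron's formula: area = √(97·5·68·24) ≈ 889.67.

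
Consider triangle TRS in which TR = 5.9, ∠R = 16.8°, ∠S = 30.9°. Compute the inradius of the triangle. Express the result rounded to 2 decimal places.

The third angle is ∠T = 180° − ∠R − ∠S = 132.30°.
Law of sines: RS = TR·sin T/sin S ≈ 8.4975.
Law of sines: ST = TR·sin R/sin S ≈ 3.3206.
Area = ½·TR·RS·sin R ≈ 7.2454.
Semiperimeter s = (8.4975+3.3206+5.9)/2 = 8.8591.
Inradius = area/s = 7.2454/8.8591 ≈ 0.81784.

r ≈ 0.82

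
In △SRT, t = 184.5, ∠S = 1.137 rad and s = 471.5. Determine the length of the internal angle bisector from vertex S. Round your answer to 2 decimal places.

t_S ≈ 229.33

Law of sines: sin T = t·sin S/s ≈ 0.35506.
Since s ≥ t, only the acute value applies: ∠T ≈ 0.363 rad.
Then ∠R = π − ∠S − ∠T ≈ 1.642 rad.
Law of sines gives r = s·sin R/sin S ≈ 518.33.
The bisector from S has length 2·r·t·cos(∠S/2)/(r+t) ≈ 229.33.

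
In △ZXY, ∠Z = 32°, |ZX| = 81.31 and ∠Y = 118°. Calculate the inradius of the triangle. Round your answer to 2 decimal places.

The third angle is ∠X = 180° − ∠Y − ∠Z = 30.00°.
Law of sines: |XY| = |ZX|·sin Z/sin Y ≈ 48.8.
Law of sines: |YZ| = |ZX|·sin X/sin Y ≈ 46.045.
Area = ½·|ZX|·|XY|·sin X ≈ 991.98.
Semiperimeter s = (48.8+46.045+81.31)/2 = 88.077.
Inradius = area/s = 991.98/88.077 ≈ 11.263.

r ≈ 11.26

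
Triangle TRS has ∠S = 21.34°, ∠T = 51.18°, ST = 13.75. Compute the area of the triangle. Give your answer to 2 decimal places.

The third angle is ∠R = 180° − ∠S − ∠T = 107.48°.
Law of sines: RS = ST·sin T/sin R ≈ 11.232.
Law of sines: TR = ST·sin S/sin R ≈ 5.2459.
Area = ½·ST·RS·sin S ≈ 28.099.

area ≈ 28.10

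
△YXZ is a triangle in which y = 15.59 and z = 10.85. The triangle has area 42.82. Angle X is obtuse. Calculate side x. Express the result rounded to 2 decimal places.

25.54

From area = ½·z·y·sin X, we get sin X = 2·area/(z·y) ≈ 0.50629.
Taking the obtuse solution, ∠X ≈ 2.611 rad.
Law of cosines then gives x ≈ 25.544.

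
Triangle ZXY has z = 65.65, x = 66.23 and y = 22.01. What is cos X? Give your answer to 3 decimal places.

0.141

By the law of cosines, cos X = (y² + z² − x²) / (2·y·z) ≈ 0.14116, so ∠X ≈ 81.88°.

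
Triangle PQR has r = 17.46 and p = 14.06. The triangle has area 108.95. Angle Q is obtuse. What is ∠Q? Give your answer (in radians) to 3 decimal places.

From area = ½·r·p·sin Q, we get sin Q = 2·area/(r·p) ≈ 0.88762.
Taking the obtuse solution, ∠Q ≈ 2.049 rad.

2.049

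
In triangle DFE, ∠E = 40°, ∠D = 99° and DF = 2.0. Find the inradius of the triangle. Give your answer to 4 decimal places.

The third angle is ∠F = 180° − ∠E − ∠D = 41.00°.
Law of sines: FE = DF·sin D/sin E ≈ 3.0731.
Law of sines: ED = DF·sin F/sin E ≈ 2.0413.
Area = ½·DF·FE·sin F ≈ 2.0162.
Semiperimeter s = (3.0731+2.0413+2)/2 = 3.5572.
Inradius = area/s = 2.0162/3.5572 ≈ 0.56678.

r ≈ 0.5668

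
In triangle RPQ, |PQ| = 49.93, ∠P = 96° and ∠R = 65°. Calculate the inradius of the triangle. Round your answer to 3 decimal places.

The third angle is ∠Q = 180° − ∠R − ∠P = 19.00°.
Law of sines: |QR| = |PQ|·sin P/sin R ≈ 54.79.
Law of sines: |RP| = |PQ|·sin Q/sin R ≈ 17.936.
Area = ½·|PQ|·|QR|·sin Q ≈ 445.32.
Semiperimeter s = (49.93+54.79+17.936)/2 = 61.328.
Inradius = area/s = 445.32/61.328 ≈ 7.2613.

r ≈ 7.261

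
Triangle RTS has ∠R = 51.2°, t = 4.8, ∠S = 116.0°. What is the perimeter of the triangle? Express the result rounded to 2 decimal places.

perimeter ≈ 41.16

The third angle is ∠T = 180° − ∠S − ∠R = 12.80°.
Law of sines: r = t·sin R/sin T ≈ 16.885.
Law of sines: s = t·sin S/sin T ≈ 19.473.
Semiperimeter p = (16.885+4.8+19.473)/2 = 20.579.
Perimeter = 16.885 + 4.8 + 19.473 = 41.158.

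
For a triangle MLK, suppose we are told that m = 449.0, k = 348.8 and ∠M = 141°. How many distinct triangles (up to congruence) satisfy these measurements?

1

k·sin M = 348.8·sin(141°) ≈ 219.5.
Since ∠M is not acute, a triangle exists only if m > k; here m > k, so there is exactly one triangle.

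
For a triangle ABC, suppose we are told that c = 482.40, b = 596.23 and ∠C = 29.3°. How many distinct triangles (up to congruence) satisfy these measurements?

2

b·sin C = 596.23·sin(29.3°) ≈ 291.8.
Since b sin C < c < b (291.8 < 482.40 < 596.23), two triangles exist.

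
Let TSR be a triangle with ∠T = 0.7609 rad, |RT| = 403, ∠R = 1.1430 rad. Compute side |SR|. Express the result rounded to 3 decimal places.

294.062

The third angle is ∠S = π − ∠R − ∠T = 1.2377 rad.
Law of sines: |SR| = |RT|·sin T/sin S ≈ 294.06.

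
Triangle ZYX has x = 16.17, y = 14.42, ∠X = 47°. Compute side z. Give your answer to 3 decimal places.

Law of sines: sin Y = y·sin X/x ≈ 0.65220.
Since x ≥ y, only the acute value applies: ∠Y ≈ 40.71°.
Then ∠Z = 180° − ∠X − ∠Y ≈ 92.29°.
Law of sines gives z = x·sin Z/sin X ≈ 22.092.

22.092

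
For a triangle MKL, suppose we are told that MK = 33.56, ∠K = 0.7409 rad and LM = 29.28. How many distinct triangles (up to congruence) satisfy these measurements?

2

MK·sin K = 33.56·sin(0.7409 rad) ≈ 22.65.
Since MK sin K < LM < MK (22.65 < 29.28 < 33.56), two triangles exist.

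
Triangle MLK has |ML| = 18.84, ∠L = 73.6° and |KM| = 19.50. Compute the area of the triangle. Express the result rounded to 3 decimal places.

area ≈ 114.229

Law of sines: sin K = |ML|·sin L/|KM| ≈ 0.92684.
Since |KM| ≥ |ML|, only the acute value applies: ∠K ≈ 67.95°.
Then ∠M = 180° − ∠L − ∠K ≈ 38.45°.
Law of sines gives |LK| = |KM|·sin M/sin L ≈ 12.64.
Area = ½·|KM|·|ML|·sin M ≈ 114.23.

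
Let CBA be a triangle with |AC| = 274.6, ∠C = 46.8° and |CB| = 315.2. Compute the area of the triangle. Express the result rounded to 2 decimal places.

Area = ½·|AC|·|CB|·sin C ≈ 31548.

area ≈ 31547.55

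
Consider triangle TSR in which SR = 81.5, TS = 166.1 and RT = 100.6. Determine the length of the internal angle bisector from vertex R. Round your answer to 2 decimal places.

By the law of cosines, cos R = (SR² + RT² − TS²) / (2·SR·RT) ≈ -0.66025, so ∠R ≈ 131.32°.
The bisector from R has length 2·SR·RT·cos(∠R/2)/(SR+RT) ≈ 37.114.

37.11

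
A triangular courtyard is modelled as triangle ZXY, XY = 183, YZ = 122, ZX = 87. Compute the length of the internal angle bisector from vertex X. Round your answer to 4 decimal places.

By the law of cosines, cos X = (ZX² + XY² − YZ²) / (2·ZX·XY) ≈ 0.82200, so ∠X ≈ 34.71°.
The bisector from X has length 2·ZX·XY·cos(∠X/2)/(ZX+XY) ≈ 112.56.

112.5629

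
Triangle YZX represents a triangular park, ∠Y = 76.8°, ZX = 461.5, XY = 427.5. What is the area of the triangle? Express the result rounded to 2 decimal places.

area ≈ 61808.15

Law of sines: sin Z = XY·sin Y/ZX ≈ 0.90185.
Since ZX ≥ XY, only the acute value applies: ∠Z ≈ 64.40°.
Then ∠X = 180° − ∠Y − ∠Z ≈ 38.80°.
Law of sines gives YZ = ZX·sin X/sin Y ≈ 297.01.
Area = ½·ZX·XY·sin X ≈ 61808.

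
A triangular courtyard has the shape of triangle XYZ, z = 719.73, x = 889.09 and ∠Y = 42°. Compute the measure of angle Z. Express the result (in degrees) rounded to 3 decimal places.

By the law of cosines, y² = z² + x² − 2·z·x·cos Y = 3.5741e+05, so y ≈ 597.84.
Law of cosines again: cos Z = (x² + y² − z²)/(2·x·y) ≈ 0.59251, so ∠Z ≈ 53.66°.

53.664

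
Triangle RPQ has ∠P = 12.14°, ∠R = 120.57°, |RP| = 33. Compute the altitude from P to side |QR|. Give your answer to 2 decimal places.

28.41

The third angle is ∠Q = 180° − ∠R − ∠P = 47.29°.
Law of sines: |PQ| = |RP|·sin R/sin Q ≈ 38.668.
Law of sines: |QR| = |RP|·sin P/sin Q ≈ 9.4447.
Area = ½·|RP|·|PQ|·sin P ≈ 134.18.
The altitude from P has length 2·area/|QR| ≈ 28.413.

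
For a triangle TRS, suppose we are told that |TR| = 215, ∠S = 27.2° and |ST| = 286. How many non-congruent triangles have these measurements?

|ST|·sin S = 286·sin(27.2°) ≈ 130.7.
Since |ST| sin S < |TR| < |ST| (130.7 < 215 < 286), two triangles exist.

2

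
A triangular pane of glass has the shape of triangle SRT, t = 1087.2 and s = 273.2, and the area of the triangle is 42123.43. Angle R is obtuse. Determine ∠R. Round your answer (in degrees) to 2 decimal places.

∠R ≈ 163.52°

From area = ½·t·s·sin R, we get sin R = 2·area/(t·s) ≈ 0.28364.
Taking the obtuse solution, ∠R ≈ 163.52°.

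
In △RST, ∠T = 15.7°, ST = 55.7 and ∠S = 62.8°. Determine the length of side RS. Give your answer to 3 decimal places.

The third angle is ∠R = 180° − ∠S − ∠T = 101.50°.
Law of sines: RS = ST·sin T/sin R ≈ 15.381.

15.381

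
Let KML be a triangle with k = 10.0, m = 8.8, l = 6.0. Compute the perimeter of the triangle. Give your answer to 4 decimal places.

Perimeter = 10 + 8.8 + 6 = 24.8.

perimeter ≈ 24.8000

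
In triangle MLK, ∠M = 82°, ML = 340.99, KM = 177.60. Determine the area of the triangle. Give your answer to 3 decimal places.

area ≈ 29985.230

Area = ½·KM·ML·sin M ≈ 29985.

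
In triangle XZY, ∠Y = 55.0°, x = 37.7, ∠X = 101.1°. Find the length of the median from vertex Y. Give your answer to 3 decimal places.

The third angle is ∠Z = 180° − ∠Y − ∠X = 23.90°.
Law of sines: z = x·sin Z/sin X ≈ 15.565.
Law of sines: y = x·sin Y/sin X ≈ 31.471.
Median from Y: ½√(2·x² + 2·z² − y²) ≈ 24.17.

m_Y ≈ 24.170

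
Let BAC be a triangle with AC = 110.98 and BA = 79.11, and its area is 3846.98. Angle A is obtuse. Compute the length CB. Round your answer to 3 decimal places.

From area = ½·BA·AC·sin A, we get sin A = 2·area/(BA·AC) ≈ 0.87634.
Taking the obtuse solution, ∠A ≈ 118.80°.
Law of cosines then gives CB ≈ 164.42.

164.417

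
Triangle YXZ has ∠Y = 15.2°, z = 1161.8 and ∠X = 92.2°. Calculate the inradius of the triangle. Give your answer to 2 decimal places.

r ≈ 137.38

The third angle is ∠Z = 180° − ∠Y − ∠X = 72.60°.
Law of sines: y = z·sin Y/sin Z ≈ 319.22.
Law of sines: x = z·sin X/sin Z ≈ 1216.6.
Area = ½·z·y·sin X ≈ 1.853e+05.
Semiperimeter s = (319.22+1216.6+1161.8)/2 = 1348.8.
Inradius = area/s = 1.853e+05/1348.8 ≈ 137.38.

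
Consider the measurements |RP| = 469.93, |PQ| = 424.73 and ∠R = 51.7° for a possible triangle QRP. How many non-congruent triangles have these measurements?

|RP|·sin R = 469.93·sin(51.7°) ≈ 368.8.
Since |RP| sin R < |PQ| < |RP| (368.8 < 424.73 < 469.93), two triangles exist.

2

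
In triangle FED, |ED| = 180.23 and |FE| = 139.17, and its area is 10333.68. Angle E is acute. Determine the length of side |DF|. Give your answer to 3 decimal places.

From area = ½·|FE|·|ED|·sin E, we get sin E = 2·area/(|FE|·|ED|) ≈ 0.82397.
Taking the acute solution, ∠E ≈ 55.48°.
Law of cosines then gives |DF| ≈ 153.06.

153.055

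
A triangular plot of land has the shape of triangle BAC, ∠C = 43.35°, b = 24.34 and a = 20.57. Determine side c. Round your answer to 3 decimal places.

By the law of cosines, c² = b² + a² − 2·b·a·cos C = 287.41, so c ≈ 16.953.

16.953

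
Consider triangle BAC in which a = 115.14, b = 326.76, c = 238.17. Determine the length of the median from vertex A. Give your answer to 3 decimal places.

m_A ≈ 280.061

Median from A: ½√(2·c² + 2·b² − a²) ≈ 280.06.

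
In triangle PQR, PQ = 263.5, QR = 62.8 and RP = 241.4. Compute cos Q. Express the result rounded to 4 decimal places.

cos Q ≈ 0.4563

By the law of cosines, cos Q = (PQ² + QR² − RP²) / (2·PQ·QR) ≈ 0.45632, so ∠Q ≈ 1.097 rad.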